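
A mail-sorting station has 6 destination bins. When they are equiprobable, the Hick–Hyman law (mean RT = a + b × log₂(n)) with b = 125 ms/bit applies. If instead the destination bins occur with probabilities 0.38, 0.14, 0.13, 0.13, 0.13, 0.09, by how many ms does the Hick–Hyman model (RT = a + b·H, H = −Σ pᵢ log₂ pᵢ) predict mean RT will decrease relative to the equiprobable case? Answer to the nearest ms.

25 ms

The RT saving is b·ΔH. Equiprobable H₀ = log₂(6) = 2.5850 bits; with the given probabilities H = 2.3881 bits.
b·(H₀ − H) = 125 × (2.5850 − 2.3881) = 24.60 ms.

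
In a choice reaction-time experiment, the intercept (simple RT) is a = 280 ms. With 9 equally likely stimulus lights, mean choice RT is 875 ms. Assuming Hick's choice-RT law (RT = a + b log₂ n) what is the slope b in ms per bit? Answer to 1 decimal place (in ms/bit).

187.7 ms/bit

b = (875 − 280) / log₂(9) = 595 / 3.1699 = 187.702 ms/bit.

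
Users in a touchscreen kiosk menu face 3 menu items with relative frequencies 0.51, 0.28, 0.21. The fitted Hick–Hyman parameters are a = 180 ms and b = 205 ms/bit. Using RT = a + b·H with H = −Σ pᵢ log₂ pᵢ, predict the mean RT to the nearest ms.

Entropy contributions −pᵢ log₂ pᵢ: 0.4954, 0.5142, 0.4728; sum H = 1.4825 bits.
RT = a + bH = 180 + 205·1.4825 = 483.91 ms.

484 ms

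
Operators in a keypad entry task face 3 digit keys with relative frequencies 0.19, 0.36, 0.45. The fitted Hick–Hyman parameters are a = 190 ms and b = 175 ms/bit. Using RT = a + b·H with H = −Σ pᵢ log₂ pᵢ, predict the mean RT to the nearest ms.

H = 0.19·log₂(1/0.19) + 0.36·log₂(1/0.36) + 0.45·log₂(1/0.45) = 1.5042 bits.
RT = 190 + 175 × 1.5042 = 453.24 ms.

453 ms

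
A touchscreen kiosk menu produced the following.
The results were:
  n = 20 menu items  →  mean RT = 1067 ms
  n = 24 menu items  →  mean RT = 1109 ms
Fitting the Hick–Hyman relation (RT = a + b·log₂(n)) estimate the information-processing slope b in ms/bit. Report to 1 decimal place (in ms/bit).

159.7 ms/bit

b = (RT₂ − RT₁)/(log₂ n₂ − log₂ n₁) = (1109 − 1067)/(4.5850 − 4.3219) = 159.675 ms/bit.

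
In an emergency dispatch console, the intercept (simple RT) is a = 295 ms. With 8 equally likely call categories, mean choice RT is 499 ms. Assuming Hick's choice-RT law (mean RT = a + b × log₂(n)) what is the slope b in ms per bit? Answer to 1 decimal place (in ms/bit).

68.0 ms/bit

b = (499 − 295) / log₂(8) = 204 / 3 = 68.000 ms/bit.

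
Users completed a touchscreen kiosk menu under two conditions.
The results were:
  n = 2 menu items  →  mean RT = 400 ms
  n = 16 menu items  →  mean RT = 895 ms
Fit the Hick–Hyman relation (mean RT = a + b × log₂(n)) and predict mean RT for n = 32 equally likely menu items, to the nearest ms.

1060 ms

Fit slope and intercept:
  b = (895 − 400) / (log₂ 16 − log₂ 2) = 495 / (4 − 1) = 165 ms/bit
  a = 400 − 165 × 1 = 235 ms
Then RT(32) = 235 + 165 × log₂ 32 = 235 + 165 × 5 ≈ 1060.000 ms.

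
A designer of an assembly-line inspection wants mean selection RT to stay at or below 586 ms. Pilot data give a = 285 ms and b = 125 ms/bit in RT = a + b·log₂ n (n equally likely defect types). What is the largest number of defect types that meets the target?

Set 285 + 125·log₂ n ≤ 586 → log₂ n ≤ (586 − 285)/125 = 2.4080.
So n ≤ 2^2.4080 = 5.307; the largest integer n is 5.

5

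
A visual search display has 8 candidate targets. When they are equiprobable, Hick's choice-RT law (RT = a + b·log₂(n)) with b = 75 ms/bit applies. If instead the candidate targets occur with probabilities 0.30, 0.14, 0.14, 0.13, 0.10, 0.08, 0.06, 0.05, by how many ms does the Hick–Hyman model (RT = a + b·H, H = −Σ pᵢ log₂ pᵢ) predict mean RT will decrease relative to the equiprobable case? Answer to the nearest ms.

16 ms

Equiprobable entropy H₀ = log₂ 8 = 3.0000 bits.
Skewed entropy H = −Σ pᵢ log₂ pᵢ = 2.7813 bits.
ΔRT = b·(H₀ − H) = 75 × 0.2187 = 16.40 ms.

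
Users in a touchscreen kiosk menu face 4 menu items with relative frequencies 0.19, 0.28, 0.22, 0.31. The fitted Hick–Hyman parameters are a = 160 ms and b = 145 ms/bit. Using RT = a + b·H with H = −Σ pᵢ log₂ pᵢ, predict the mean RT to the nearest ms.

Entropy contributions −pᵢ log₂ pᵢ: 0.4552, 0.5142, 0.4806, 0.5238; sum H = 1.9738 bits.
RT = a + bH = 160 + 145·1.9738 = 446.20 ms.

446 ms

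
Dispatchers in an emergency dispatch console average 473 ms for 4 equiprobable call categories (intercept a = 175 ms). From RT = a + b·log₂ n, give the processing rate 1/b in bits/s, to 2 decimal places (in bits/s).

Choice component = 473 − 175 = 298 ms over log₂(4) = 2 bits.
b = 298 / 2 = 149.000 ms/bit, so 1/b = 6.711 bits/s.

6.71 bits/s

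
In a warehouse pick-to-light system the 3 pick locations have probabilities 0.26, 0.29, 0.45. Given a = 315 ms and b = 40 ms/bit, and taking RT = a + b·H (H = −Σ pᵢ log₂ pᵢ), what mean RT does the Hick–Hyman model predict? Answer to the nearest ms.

Entropy contributions −pᵢ log₂ pᵢ: 0.5053, 0.5179, 0.5184; sum H = 1.5416 bits.
RT = a + bH = 315 + 40·1.5416 = 376.66 ms.

377 ms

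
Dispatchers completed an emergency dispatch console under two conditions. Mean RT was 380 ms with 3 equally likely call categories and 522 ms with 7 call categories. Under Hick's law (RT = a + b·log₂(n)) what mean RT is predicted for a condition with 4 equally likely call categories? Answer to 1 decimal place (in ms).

Solve the two-equation system in a and b:
  b = (522 − 380) / (log₂ 7 − log₂ 3) = 142 / (2.8074 − 1.5850) = 116.166 ms/bit
  a = 380 − 116.166 × 1.5850 = 195.882 ms
Then RT(4) = 195.882 + 116.166 × log₂ 4 = 195.882 + 116.166 × 2 ≈ 428.213 ms.

428.2 ms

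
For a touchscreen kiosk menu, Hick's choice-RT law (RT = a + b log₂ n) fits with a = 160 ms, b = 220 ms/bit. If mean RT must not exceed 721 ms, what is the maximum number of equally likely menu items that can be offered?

Information budget: (721 − 160)/220 = 2.5500 bits, so n ≤ 2^2.5500 = 5.856 → at most 5.

5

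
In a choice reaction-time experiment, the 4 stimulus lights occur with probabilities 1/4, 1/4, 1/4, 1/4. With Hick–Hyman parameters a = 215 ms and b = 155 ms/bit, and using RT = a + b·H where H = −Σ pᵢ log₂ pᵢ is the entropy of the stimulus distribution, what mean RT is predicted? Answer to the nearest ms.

Each term −pᵢ log₂ pᵢ: 0.25·2 + 0.25·2 + 0.25·2 + 0.25·2; summed, H = 2.000 bits.
Mean RT = a + bH = 215 + 155·2.000 = 525.00 ms.

525 ms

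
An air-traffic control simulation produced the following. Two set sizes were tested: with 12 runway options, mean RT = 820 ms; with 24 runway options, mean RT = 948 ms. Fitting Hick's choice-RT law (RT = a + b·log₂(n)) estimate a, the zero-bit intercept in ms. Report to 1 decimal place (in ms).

361.1 ms

Slope: b = (948 − 820) / (log₂ 24 − log₂ 12) = 128/1.0000 = 128.000 ms/bit.
Intercept: a = 820 − 128.000·log₂(12) = 361.125 ms.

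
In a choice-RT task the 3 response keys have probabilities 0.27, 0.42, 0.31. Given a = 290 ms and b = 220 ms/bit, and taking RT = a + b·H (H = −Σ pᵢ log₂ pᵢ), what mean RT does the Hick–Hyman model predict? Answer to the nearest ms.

633 ms

H = 0.27·log₂(1/0.27) + 0.42·log₂(1/0.42) + 0.31·log₂(1/0.31) = 1.5595 bits.
RT = 290 + 220 × 1.5595 = 633.08 ms.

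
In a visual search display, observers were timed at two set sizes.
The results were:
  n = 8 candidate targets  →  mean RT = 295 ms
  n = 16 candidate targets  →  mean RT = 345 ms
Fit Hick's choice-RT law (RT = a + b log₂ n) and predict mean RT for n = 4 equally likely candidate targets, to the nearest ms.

245 ms

RT is linear in log₂ n, so two points fix the line:
  b = (345 − 295) / (log₂ 16 − log₂ 8) = 50 / (4 − 3) = 50 ms/bit
  a = 295 − 50 × 3 = 145 ms
Then RT(4) = 145 + 50 × log₂ 4 = 145 + 50 × 2 ≈ 245.000 ms.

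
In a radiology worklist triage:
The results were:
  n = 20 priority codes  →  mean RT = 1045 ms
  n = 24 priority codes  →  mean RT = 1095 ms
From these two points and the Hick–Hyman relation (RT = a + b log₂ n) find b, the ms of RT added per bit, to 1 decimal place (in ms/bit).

The slope on a log₂ axis is (1095 − 1045) / (4.5850 − 4.3219) = 190.089 ms/bit.

190.1 ms/bit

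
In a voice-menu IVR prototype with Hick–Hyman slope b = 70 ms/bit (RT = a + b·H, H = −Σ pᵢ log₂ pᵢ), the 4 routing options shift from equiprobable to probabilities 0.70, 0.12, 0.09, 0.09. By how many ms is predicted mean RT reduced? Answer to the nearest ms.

45 ms

Equiprobable entropy H₀ = log₂ 4 = 2.0000 bits.
Skewed entropy H = −Σ pᵢ log₂ pᵢ = 1.3526 bits.
ΔRT = b·(H₀ − H) = 70 × 0.6474 = 45.32 ms.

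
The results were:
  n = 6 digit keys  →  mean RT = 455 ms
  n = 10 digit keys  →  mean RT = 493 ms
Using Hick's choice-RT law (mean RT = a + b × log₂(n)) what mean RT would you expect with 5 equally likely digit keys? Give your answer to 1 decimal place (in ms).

441.4 ms

With log₂ n on the abscissa the relation is linear; from the two conditions:
  b = (493 − 455) / (log₂ 10 − log₂ 6) = 38 / (3.3219 − 2.5850) = 51.563 ms/bit
  a = 455 − 51.563 × 2.5850 = 321.712 ms
Then RT(5) = 321.712 + 51.563 × log₂ 5 = 321.712 + 51.563 × 2.3219 ≈ 441.437 ms.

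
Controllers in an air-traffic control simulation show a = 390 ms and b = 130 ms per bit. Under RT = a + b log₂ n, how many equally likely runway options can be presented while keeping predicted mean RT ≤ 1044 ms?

32

Information budget: (1044 − 390)/130 = 5.0308 bits, so n ≤ 2^5.0308 = 32.690 → at most 32.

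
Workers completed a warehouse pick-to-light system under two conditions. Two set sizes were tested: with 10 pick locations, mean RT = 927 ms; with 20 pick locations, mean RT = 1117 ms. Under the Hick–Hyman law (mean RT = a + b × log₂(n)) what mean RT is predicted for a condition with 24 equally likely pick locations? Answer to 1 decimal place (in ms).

1167.0 ms

With log₂ n on the abscissa the relation is linear; from the two conditions:
  b = (1117 − 927) / (log₂ 20 − log₂ 10) = 190 / (4.3219 − 3.3219) = 190.000 ms/bit
  a = 927 − 190.000 × 3.3219 = 295.834 ms
Then RT(24) = 295.834 + 190.000 × log₂ 24 = 295.834 + 190.000 × 4.5850 ≈ 1166.977 ms.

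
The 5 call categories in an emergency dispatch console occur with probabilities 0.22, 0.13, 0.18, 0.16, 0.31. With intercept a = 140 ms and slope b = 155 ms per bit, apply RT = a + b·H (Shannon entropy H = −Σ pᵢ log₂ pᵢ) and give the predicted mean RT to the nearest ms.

490 ms

H = 0.22·log₂(1/0.22) + 0.13·log₂(1/0.13) + 0.18·log₂(1/0.18) + 0.16·log₂(1/0.16) + 0.31·log₂(1/0.31) = 2.2553 bits.
RT = 140 + 155 × 2.2553 = 489.58 ms.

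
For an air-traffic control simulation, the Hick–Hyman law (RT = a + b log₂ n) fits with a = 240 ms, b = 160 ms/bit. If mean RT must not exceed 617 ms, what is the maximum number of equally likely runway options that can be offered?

160·log₂ n ≤ 617 − 240 = 377, giving log₂ n ≤ 2.3563 and n ≤ 5.120. The largest whole number is 5.

5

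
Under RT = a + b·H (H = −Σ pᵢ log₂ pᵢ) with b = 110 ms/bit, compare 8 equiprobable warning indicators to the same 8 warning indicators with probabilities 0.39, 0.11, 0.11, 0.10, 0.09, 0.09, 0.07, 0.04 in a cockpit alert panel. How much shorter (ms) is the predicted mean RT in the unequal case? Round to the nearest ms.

The RT saving is b·ΔH. Equiprobable H₀ = log₂(8) = 3.0000 bits; with the given probabilities H = 2.6422 bits.
b·(H₀ − H) = 110 × (3.0000 − 2.6422) = 39.36 ms.

39 ms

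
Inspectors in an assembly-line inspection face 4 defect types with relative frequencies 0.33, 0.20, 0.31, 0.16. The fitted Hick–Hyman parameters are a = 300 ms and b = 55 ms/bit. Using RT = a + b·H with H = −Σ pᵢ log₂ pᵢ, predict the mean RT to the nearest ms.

H = 0.33·log₂(1/0.33) + 0.20·log₂(1/0.20) + 0.31·log₂(1/0.31) + 0.16·log₂(1/0.16) = 1.9390 bits.
RT = 300 + 55 × 1.9390 = 406.65 ms.

407 ms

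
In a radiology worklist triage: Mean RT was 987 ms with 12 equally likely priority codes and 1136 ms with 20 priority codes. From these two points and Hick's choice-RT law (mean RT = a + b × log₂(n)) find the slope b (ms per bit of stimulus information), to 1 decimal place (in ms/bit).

The slope on a log₂ axis is (1136 − 987) / (4.3219 − 3.5850) = 202.180 ms/bit.

202.2 ms/bit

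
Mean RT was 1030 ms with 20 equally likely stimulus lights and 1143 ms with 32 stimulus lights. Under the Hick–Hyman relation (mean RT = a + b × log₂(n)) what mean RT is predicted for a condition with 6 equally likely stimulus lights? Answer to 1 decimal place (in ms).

RT is linear in log₂ n, so two points fix the line:
  b = (1143 − 1030) / (log₂ 32 − log₂ 20) = 113 / (5 − 4.3219) = 166.649 ms/bit
  a = 1030 − 166.649 × 4.3219 = 309.755 ms
Then RT(6) = 309.755 + 166.649 × log₂ 6 = 309.755 + 166.649 × 2.5850 ≈ 740.536 ms.

740.5 ms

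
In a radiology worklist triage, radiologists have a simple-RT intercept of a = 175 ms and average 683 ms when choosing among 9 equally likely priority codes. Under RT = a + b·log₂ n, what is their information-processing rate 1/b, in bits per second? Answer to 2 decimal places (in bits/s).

Choice component = 683 − 175 = 508 ms over log₂(9) = 3.1699 bits.
b = 508 / 3.1699 = 160.256 ms/bit, so 1/b = 6.240 bits/s.

6.24 bits/s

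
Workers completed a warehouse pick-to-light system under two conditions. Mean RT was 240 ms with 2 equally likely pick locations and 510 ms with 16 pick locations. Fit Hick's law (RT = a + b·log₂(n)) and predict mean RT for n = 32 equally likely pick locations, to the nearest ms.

600 ms

Fit slope and intercept:
  b = (510 − 240) / (log₂ 16 − log₂ 2) = 270 / (4 − 1) = 90 ms/bit
  a = 240 − 90 × 1 = 150 ms
Then RT(32) = 150 + 90 × log₂ 32 = 150 + 90 × 5 ≈ 600.000 ms.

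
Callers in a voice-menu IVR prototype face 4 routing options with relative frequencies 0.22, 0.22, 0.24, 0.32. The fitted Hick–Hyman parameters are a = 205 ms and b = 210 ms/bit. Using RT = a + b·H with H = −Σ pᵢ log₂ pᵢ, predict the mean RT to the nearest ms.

621 ms

H = 0.22·log₂(1/0.22) + 0.22·log₂(1/0.22) + 0.24·log₂(1/0.24) + 0.32·log₂(1/0.32) = 1.9813 bits.
RT = 205 + 210 × 1.9813 = 621.08 ms.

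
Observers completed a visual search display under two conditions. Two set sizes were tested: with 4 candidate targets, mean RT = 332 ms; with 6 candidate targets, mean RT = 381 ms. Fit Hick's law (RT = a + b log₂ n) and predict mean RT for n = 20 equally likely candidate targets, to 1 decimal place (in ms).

Solve the two-equation system in a and b:
  b = (381 − 332) / (log₂ 6 − log₂ 4) = 49 / (2.5850 − 2) = 83.766 ms/bit
  a = 332 − 83.766 × 2 = 164.468 ms
Then RT(20) = 164.468 + 83.766 × log₂ 20 = 164.468 + 83.766 × 4.3219 ≈ 526.499 ms.

526.5 ms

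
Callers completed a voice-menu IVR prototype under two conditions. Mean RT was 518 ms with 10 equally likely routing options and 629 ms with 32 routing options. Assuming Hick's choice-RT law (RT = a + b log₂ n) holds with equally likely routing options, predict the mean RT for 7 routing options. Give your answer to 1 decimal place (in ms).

484.0 ms

Solve the two-equation system in a and b:
  b = (629 − 518) / (log₂ 32 − log₂ 10) = 111 / (5 − 3.3219) = 66.147 ms/bit
  a = 518 − 66.147 × 3.3219 = 298.263 ms
Then RT(7) = 298.263 + 66.147 × log₂ 7 = 298.263 + 66.147 × 2.8074 ≈ 483.962 ms.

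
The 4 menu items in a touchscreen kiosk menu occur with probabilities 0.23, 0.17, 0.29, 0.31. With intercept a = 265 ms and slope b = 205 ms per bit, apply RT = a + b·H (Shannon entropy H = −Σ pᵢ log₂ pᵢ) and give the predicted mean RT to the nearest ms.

668 ms

H = 0.23·log₂(1/0.23) + 0.17·log₂(1/0.17) + 0.29·log₂(1/0.29) + 0.31·log₂(1/0.31) = 1.9640 bits.
RT = 265 + 205 × 1.9640 = 667.61 ms.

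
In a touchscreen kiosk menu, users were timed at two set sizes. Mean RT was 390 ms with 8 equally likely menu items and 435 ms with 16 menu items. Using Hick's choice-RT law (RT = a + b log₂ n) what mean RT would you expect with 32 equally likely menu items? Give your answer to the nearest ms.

480 ms

Solve the two-equation system in a and b:
  b = (435 − 390) / (log₂ 16 − log₂ 8) = 45 / (4 − 3) = 45 ms/bit
  a = 390 − 45 × 3 = 255 ms
Then RT(32) = 255 + 45 × log₂ 32 = 255 + 45 × 5 ≈ 480.000 ms.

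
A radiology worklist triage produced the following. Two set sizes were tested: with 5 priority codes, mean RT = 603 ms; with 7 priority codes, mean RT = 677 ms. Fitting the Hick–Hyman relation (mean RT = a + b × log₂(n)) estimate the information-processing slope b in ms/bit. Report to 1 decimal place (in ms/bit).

152.4 ms/bit

b = (RT₂ − RT₁)/(log₂ n₂ − log₂ n₁) = (677 − 603)/(2.8074 − 2.3219) = 152.443 ms/bit.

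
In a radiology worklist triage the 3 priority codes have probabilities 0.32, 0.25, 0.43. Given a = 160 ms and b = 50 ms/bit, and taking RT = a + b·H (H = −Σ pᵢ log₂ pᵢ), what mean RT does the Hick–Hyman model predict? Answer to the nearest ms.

Entropy contributions −pᵢ log₂ pᵢ: 0.5260, 0.5000, 0.5236; sum H = 1.5496 bits.
RT = a + bH = 160 + 50·1.5496 = 237.48 ms.

237 ms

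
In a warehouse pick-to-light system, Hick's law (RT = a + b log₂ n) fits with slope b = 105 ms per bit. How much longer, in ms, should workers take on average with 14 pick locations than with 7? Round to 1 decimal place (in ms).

The intercept a cancels: ΔRT = b·(log₂ n₂ − log₂ n₁) = b·log₂(n₂/n₁).
log₂(14) − log₂(7) = log₂(14/7) = log₂(2) = 1.
ΔRT = 105 × 1.0000 = 105.000 ms.

105.0 ms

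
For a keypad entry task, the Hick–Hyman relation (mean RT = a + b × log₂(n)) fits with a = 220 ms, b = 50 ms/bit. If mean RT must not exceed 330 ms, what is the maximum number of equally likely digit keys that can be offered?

Set 220 + 50·log₂ n ≤ 330 → log₂ n ≤ (330 − 220)/50 = 2.2000.
So n ≤ 2^2.2000 = 4.595; the largest integer n is 4.

4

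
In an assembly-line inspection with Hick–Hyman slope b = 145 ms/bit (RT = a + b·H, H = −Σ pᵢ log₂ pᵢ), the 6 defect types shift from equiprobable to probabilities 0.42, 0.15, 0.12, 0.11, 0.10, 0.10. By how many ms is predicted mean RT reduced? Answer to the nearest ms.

39 ms

Equiprobable entropy H₀ = log₂ 6 = 2.5850 bits.
Skewed entropy H = −Σ pᵢ log₂ pᵢ = 2.3179 bits.
ΔRT = b·(H₀ − H) = 145 × 0.2670 = 38.72 ms.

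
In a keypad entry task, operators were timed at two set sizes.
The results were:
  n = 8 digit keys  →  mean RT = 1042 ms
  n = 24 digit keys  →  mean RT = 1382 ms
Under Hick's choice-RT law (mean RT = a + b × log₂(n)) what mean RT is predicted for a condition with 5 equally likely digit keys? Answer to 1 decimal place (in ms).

Fit slope and intercept:
  b = (1382 − 1042) / (log₂ 24 − log₂ 8) = 340 / (4.5850 − 3) = 214.516 ms/bit
  a = 1042 − 214.516 × 3 = 398.452 ms
Then RT(5) = 398.452 + 214.516 × log₂ 5 = 398.452 + 214.516 × 2.3219 ≈ 896.543 ms.

896.5 ms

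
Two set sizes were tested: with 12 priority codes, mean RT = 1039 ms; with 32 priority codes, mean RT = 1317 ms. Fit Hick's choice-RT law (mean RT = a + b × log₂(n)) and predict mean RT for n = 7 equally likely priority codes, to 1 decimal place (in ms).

886.2 ms

Solve the two-equation system in a and b:
  b = (1317 − 1039) / (log₂ 32 − log₂ 12) = 278 / (5 − 3.5850) = 196.461 ms/bit
  a = 1039 − 196.461 × 3.5850 = 334.694 ms
Then RT(7) = 334.694 + 196.461 × log₂ 7 = 334.694 + 196.461 × 2.8074 ≈ 886.230 ms.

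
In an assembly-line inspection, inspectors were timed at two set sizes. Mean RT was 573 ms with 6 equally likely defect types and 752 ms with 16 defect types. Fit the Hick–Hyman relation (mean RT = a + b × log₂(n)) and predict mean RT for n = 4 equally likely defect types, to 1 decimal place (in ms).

With log₂ n on the abscissa the relation is linear; from the two conditions:
  b = (752 − 573) / (log₂ 16 − log₂ 6) = 179 / (4 − 2.5850) = 126.498 ms/bit
  a = 573 − 126.498 × 2.5850 = 246.006 ms
Then RT(4) = 246.006 + 126.498 × log₂ 4 = 246.006 + 126.498 × 2 ≈ 499.003 ms.

499.0 ms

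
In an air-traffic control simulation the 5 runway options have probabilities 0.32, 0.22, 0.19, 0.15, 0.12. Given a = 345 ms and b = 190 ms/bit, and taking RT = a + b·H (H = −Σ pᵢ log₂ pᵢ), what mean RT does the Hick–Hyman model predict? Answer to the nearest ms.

Entropy contributions −pᵢ log₂ pᵢ: 0.5260, 0.4806, 0.4552, 0.4105, 0.3671; sum H = 2.2394 bits.
RT = a + bH = 345 + 190·2.2394 = 770.49 ms.

770 ms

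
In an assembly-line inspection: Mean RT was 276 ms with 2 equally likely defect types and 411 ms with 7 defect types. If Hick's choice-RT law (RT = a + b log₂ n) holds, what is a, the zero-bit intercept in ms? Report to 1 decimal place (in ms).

Slope: b = (411 − 276) / (log₂ 7 − log₂ 2) = 135/1.8074 = 74.695 ms/bit.
a = RT₁ − b·log₂ n₁ = 276 − 74.695 × 1 = 201.305 ms.

201.3 ms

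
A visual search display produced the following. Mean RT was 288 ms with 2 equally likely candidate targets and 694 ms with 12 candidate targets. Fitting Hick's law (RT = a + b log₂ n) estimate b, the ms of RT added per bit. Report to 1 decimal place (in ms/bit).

157.1 ms/bit

b = (RT₂ − RT₁)/(log₂ n₂ − log₂ n₁) = (694 − 288)/(3.5850 − 1) = 157.062 ms/bit.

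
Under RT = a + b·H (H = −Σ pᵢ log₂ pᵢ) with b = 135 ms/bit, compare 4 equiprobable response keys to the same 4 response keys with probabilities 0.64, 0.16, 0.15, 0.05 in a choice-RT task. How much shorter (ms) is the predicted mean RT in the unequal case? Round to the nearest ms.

73 ms

Equiprobable entropy H₀ = log₂ 4 = 2.0000 bits.
Skewed entropy H = −Σ pᵢ log₂ pᵢ = 1.4617 bits.
ΔRT = b·(H₀ − H) = 135 × 0.5383 = 72.67 ms.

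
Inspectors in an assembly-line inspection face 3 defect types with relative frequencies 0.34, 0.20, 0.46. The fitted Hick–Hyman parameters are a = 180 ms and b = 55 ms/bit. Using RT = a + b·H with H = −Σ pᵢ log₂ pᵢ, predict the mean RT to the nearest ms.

Entropy contributions −pᵢ log₂ pᵢ: 0.5292, 0.4644, 0.5153; sum H = 1.5089 bits.
RT = a + bH = 180 + 55·1.5089 = 262.99 ms.

263 ms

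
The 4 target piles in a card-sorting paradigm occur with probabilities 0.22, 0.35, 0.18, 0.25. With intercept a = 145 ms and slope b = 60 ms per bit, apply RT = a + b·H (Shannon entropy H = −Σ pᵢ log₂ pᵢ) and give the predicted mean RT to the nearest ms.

Entropy contributions −pᵢ log₂ pᵢ: 0.4806, 0.5301, 0.4453, 0.5000; sum H = 1.9560 bits.
RT = a + bH = 145 + 60·1.9560 = 262.36 ms.

262 ms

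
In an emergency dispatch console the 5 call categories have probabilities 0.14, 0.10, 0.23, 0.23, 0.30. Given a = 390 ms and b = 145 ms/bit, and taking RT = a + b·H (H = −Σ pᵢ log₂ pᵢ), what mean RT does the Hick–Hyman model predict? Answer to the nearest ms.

713 ms

H = 0.14·log₂(1/0.14) + 0.10·log₂(1/0.10) + 0.23·log₂(1/0.23) + 0.23·log₂(1/0.23) + 0.30·log₂(1/0.30) = 2.2257 bits.
RT = 390 + 145 × 2.2257 = 712.73 ms.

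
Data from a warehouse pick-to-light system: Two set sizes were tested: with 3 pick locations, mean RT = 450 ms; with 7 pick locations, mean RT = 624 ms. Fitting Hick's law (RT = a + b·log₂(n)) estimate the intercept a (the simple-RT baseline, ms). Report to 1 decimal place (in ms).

224.4 ms

b = (RT₂ − RT₁)/(log₂ n₂ − log₂ n₁) = (624 − 450)/(2.8074 − 1.5850) = 142.344 ms/bit.
a = RT₁ − b·log₂ n₁ = 450 − 142.344 × 1.5850 = 224.390 ms.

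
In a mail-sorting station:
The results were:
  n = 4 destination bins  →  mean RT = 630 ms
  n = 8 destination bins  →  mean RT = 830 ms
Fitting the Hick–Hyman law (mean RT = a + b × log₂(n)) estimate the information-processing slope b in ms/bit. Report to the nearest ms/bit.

The slope on a log₂ axis is (830 − 630) / (3 − 2) = 200 ms/bit.

200 ms/bit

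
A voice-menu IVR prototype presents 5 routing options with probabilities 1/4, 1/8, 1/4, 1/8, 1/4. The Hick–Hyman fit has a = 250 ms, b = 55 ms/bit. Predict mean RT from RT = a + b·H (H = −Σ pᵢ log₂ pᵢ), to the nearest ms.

374 ms

H = −Σ pᵢ log₂ pᵢ = 0.25·2 + 0.125·3 + 0.25·2 + 0.125·3 + 0.25·2 = 2.250 bits.
RT = 250 + 55 × 2.250 = 373.75 ms.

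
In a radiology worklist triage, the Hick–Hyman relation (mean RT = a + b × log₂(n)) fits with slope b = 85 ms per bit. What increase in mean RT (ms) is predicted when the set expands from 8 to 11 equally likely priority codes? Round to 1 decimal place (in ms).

The intercept a cancels: ΔRT = b·(log₂ n₂ − log₂ n₁) = b·log₂(n₂/n₁).
log₂(11) − log₂(8) = 3.4594 − 3 = 0.4594.
ΔRT = 85 × 0.4594 = 39.052 ms.

39.1 ms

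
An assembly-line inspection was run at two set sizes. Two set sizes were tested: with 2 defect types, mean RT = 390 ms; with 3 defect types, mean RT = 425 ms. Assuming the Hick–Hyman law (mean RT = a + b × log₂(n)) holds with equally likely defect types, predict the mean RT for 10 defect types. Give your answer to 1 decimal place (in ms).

528.9 ms

RT is linear in log₂ n, so two points fix the line:
  b = (425 − 390) / (log₂ 3 − log₂ 2) = 35 / (1.5850 − 1) = 59.833 ms/bit
  a = 390 − 59.833 × 1 = 330.167 ms
Then RT(10) = 330.167 + 59.833 × log₂ 10 = 330.167 + 59.833 × 3.3219 ≈ 528.928 ms.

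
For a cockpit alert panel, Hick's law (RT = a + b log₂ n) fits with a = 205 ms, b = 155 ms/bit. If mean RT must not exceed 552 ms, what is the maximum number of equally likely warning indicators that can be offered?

4

Information budget: (552 − 205)/155 = 2.2387 bits, so n ≤ 2^2.2387 = 4.720 → at most 4.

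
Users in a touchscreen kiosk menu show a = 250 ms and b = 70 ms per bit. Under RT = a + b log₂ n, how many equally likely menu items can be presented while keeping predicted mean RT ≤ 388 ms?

Information budget: (388 − 250)/70 = 1.9714 bits, so n ≤ 2^1.9714 = 3.922 → at most 3.

3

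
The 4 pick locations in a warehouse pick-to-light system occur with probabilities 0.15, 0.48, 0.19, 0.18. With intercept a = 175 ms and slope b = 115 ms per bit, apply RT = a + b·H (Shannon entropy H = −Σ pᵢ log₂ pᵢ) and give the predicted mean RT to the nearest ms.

384 ms

Entropy contributions −pᵢ log₂ pᵢ: 0.4105, 0.5083, 0.4552, 0.4453; sum H = 1.8193 bits.
RT = a + bH = 175 + 115·1.8193 = 384.23 ms.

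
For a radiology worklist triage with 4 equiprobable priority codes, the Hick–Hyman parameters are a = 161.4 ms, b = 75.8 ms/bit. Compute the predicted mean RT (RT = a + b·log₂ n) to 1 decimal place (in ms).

313.0 ms

log₂(4) = 2 bits, so RT = 161.4 + 75.8 × 2 ≈ 313.000 ms.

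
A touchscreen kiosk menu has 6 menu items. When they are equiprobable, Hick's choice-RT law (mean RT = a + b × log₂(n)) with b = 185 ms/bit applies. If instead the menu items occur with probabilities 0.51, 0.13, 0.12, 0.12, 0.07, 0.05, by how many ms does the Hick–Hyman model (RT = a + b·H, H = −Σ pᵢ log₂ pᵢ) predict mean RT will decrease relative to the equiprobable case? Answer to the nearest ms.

90 ms

Equiprobable entropy H₀ = log₂ 6 = 2.5850 bits.
Skewed entropy H = −Σ pᵢ log₂ pᵢ = 2.0969 bits.
ΔRT = b·(H₀ − H) = 185 × 0.4881 = 90.30 ms.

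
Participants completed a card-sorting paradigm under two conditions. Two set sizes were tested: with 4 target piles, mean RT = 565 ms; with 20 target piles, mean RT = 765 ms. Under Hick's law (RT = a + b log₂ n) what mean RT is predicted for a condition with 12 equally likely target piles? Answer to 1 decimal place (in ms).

With log₂ n on the abscissa the relation is linear; from the two conditions:
  b = (765 − 565) / (log₂ 20 − log₂ 4) = 200 / (4.3219 − 2) = 86.135 ms/bit
  a = 565 − 86.135 × 2 = 392.729 ms
Then RT(12) = 392.729 + 86.135 × log₂ 12 = 392.729 + 86.135 × 3.5850 ≈ 701.521 ms.

701.5 ms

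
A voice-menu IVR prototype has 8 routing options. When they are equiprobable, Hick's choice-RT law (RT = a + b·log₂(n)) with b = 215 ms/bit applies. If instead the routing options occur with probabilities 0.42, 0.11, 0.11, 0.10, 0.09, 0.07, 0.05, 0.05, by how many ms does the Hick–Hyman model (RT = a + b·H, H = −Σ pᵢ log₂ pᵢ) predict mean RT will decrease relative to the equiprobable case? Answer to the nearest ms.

92 ms

The RT saving is b·ΔH. Equiprobable H₀ = log₂(8) = 3.0000 bits; with the given probabilities H = 2.5718 bits.
b·(H₀ − H) = 215 × (3.0000 − 2.5718) = 92.06 ms.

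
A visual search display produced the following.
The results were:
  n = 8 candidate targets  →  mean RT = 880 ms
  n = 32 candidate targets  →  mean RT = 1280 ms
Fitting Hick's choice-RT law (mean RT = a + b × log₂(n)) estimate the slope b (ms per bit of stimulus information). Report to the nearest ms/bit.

200 ms/bit

b = (RT₂ − RT₁)/(log₂ n₂ − log₂ n₁) = (1280 − 880)/(5 − 3) = 200 ms/bit.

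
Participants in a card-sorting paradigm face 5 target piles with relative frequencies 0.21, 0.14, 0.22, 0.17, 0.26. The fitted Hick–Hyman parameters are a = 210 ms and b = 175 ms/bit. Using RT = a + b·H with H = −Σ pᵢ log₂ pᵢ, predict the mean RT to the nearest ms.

Entropy contributions −pᵢ log₂ pᵢ: 0.4728, 0.3971, 0.4806, 0.4346, 0.5053; sum H = 2.2904 bits.
RT = a + bH = 210 + 175·2.2904 = 610.82 ms.

611 ms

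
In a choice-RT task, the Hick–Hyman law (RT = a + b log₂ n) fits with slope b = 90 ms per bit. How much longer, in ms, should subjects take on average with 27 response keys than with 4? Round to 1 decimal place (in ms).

247.9 ms

ΔRT = (a + b log₂ n₂) − (a + b log₂ n₁) = b·(log₂ n₂ − log₂ n₁).
log₂(27) − log₂(4) = 4.7549 − 2 = 2.7549.
ΔRT = 90 × 2.7549 = 247.940 ms.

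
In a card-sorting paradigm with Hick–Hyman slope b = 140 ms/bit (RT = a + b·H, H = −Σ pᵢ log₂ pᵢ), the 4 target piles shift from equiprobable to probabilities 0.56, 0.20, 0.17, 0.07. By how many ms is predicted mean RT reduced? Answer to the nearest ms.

51 ms

The RT saving is b·ΔH. Equiprobable H₀ = log₂(4) = 2.0000 bits; with the given probabilities H = 1.6360 bits.
b·(H₀ − H) = 140 × (2.0000 − 1.6360) = 50.96 ms.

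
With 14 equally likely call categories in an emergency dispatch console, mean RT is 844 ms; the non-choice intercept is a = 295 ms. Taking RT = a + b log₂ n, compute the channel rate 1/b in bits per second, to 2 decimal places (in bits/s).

6.94 bits/s

Choice component = 844 − 295 = 549 ms over log₂(14) = 3.8074 bits.
b = 549 / 3.8074 = 144.195 ms/bit, so 1/b = 6.935 bits/s.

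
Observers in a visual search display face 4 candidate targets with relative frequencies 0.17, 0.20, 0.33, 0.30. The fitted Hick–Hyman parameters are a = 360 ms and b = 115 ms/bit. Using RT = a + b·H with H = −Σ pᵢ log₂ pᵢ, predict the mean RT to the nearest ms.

Entropy contributions −pᵢ log₂ pᵢ: 0.4346, 0.4644, 0.5278, 0.5211; sum H = 1.9479 bits.
RT = a + bH = 360 + 115·1.9479 = 584.01 ms.

584 ms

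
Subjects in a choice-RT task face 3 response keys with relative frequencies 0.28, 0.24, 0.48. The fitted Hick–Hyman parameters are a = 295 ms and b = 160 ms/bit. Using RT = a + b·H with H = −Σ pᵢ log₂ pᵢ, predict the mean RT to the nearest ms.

538 ms

H = 0.28·log₂(1/0.28) + 0.24·log₂(1/0.24) + 0.48·log₂(1/0.48) = 1.5166 bits.
RT = 295 + 160 × 1.5166 = 537.66 ms.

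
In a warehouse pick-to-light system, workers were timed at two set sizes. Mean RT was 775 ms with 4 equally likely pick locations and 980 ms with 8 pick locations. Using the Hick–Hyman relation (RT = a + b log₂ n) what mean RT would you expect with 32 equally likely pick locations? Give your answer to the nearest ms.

1390 ms

RT is linear in log₂ n, so two points fix the line:
  b = (980 − 775) / (log₂ 8 − log₂ 4) = 205 / (3 − 2) = 205 ms/bit
  a = 775 − 205 × 2 = 365 ms
Then RT(32) = 365 + 205 × log₂ 32 = 365 + 205 × 5 ≈ 1390.000 ms.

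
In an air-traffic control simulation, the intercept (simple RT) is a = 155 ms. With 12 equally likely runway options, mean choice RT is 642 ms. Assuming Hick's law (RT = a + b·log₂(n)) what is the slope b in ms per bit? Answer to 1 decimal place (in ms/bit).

12 alternatives carry log₂ 12 = 3.5850 bits; the choice cost is 642 − 155 = 487 ms, so b = 487/3.5850 = 135.845 ms/bit.

135.8 ms/bit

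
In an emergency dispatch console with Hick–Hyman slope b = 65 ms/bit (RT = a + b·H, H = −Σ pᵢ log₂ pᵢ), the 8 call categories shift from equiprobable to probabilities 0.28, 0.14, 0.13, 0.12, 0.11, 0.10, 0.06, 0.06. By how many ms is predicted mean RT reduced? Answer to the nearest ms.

The RT saving is b·ΔH. Equiprobable H₀ = log₂(8) = 3.0000 bits; with the given probabilities H = 2.8306 bits.
b·(H₀ − H) = 65 × (3.0000 − 2.8306) = 11.01 ms.

11 ms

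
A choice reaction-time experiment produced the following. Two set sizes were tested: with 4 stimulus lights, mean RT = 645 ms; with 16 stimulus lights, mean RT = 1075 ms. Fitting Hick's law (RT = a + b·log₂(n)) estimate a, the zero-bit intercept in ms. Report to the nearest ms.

Slope: b = (1075 − 645) / (log₂ 16 − log₂ 4) = 430/2.0000 = 215 ms/bit.
Intercept: a = 645 − 215·log₂(4) = 215.000 ms.

215 ms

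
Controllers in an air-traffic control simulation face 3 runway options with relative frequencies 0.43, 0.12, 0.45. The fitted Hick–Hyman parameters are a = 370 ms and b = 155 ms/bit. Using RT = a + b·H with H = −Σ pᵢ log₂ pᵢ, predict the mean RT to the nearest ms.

588 ms

H = 0.43·log₂(1/0.43) + 0.12·log₂(1/0.12) + 0.45·log₂(1/0.45) = 1.4090 bits.
RT = 370 + 155 × 1.4090 = 588.40 ms.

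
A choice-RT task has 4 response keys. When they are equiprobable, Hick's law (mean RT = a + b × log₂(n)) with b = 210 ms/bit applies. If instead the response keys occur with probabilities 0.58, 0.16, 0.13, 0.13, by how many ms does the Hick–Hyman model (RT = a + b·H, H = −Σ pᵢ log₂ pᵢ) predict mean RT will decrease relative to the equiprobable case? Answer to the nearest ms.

75 ms

The RT saving is b·ΔH. Equiprobable H₀ = log₂(4) = 2.0000 bits; with the given probabilities H = 1.6441 bits.
b·(H₀ − H) = 210 × (2.0000 − 1.6441) = 74.74 ms.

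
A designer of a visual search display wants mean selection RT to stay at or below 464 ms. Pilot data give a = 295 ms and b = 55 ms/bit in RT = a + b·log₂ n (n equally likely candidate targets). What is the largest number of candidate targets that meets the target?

Information budget: (464 − 295)/55 = 3.0727 bits, so n ≤ 2^3.0727 = 8.414 → at most 8.

8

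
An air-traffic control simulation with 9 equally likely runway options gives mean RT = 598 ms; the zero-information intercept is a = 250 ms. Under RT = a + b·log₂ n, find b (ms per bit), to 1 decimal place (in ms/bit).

b = (598 − 250) / log₂(9) = 348 / 3.1699 = 109.782 ms/bit.

109.8 ms/bit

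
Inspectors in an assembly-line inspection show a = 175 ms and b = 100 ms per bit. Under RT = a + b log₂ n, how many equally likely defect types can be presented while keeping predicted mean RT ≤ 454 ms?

6

Information budget: (454 − 175)/100 = 2.7900 bits, so n ≤ 2^2.7900 = 6.916 → at most 6.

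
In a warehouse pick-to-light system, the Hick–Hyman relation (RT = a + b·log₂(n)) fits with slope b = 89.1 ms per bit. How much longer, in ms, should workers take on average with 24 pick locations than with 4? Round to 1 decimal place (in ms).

Only the slope matters, since a is common to both: ΔRT = b·log₂(n₂/n₁).
log₂(24) − log₂(4) = 4.5850 − 2 = 2.5850.
ΔRT = 89.1 × 2.5850 = 230.320 ms.

230.3 ms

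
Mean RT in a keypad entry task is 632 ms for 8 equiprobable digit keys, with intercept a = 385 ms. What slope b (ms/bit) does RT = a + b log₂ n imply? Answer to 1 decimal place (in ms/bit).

82.3 ms/bit

log₂(8) = 3 bits.
b = (RT − a)/log₂ n = (632 − 385) / 3 = 82.333 ms/bit.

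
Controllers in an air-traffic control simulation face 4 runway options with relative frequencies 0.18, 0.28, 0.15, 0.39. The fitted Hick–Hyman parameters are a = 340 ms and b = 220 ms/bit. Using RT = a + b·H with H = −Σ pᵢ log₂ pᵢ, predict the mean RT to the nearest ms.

758 ms

Entropy contributions −pᵢ log₂ pᵢ: 0.4453, 0.5142, 0.4105, 0.5298; sum H = 1.8999 bits.
RT = a + bH = 340 + 220·1.8999 = 757.97 ms.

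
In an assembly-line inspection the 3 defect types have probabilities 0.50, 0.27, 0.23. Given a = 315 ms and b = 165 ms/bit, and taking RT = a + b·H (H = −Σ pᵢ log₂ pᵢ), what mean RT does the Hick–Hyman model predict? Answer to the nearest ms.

562 ms

Entropy contributions −pᵢ log₂ pᵢ: 0.5000, 0.5100, 0.4877; sum H = 1.4977 bits.
RT = a + bH = 315 + 165·1.4977 = 562.12 ms.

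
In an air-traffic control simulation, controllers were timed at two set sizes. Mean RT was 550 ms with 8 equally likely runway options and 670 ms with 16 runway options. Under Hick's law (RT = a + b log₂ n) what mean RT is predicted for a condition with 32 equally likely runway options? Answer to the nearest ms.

790 ms

Solve the two-equation system in a and b:
  b = (670 − 550) / (log₂ 16 − log₂ 8) = 120 / (4 − 3) = 120 ms/bit
  a = 550 − 120 × 3 = 190 ms
Then RT(32) = 190 + 120 × log₂ 32 = 190 + 120 × 5 ≈ 790.000 ms.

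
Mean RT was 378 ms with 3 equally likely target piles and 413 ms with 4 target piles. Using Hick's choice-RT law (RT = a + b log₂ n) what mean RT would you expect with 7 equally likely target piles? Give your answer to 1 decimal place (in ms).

Solve the two-equation system in a and b:
  b = (413 − 378) / (log₂ 4 − log₂ 3) = 35 / (2 − 1.5850) = 84.330 ms/bit
  a = 378 − 84.330 × 1.5850 = 244.341 ms
Then RT(7) = 244.341 + 84.330 × log₂ 7 = 244.341 + 84.330 × 2.8074 ≈ 481.084 ms.

481.1 ms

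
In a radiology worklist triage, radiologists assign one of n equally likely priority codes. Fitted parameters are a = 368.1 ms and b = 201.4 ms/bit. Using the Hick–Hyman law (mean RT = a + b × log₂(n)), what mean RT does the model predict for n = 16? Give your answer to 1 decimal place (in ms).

log₂(16) = 4 bits, so RT = 368.1 + 201.4 × 4 ≈ 1173.700 ms.

1173.7 ms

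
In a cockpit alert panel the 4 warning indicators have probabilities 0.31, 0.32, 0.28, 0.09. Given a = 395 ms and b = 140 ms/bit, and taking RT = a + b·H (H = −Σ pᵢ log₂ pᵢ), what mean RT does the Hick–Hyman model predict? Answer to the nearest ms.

H = 0.31·log₂(1/0.31) + 0.32·log₂(1/0.32) + 0.28·log₂(1/0.28) + 0.09·log₂(1/0.09) = 1.8767 bits.
RT = 395 + 140 × 1.8767 = 657.74 ms.

658 ms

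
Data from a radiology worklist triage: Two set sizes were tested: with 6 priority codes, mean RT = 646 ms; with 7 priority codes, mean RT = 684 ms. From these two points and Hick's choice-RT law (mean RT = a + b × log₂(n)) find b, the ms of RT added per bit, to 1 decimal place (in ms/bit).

170.9 ms/bit

Slope: b = (684 − 646) / (log₂ 7 − log₂ 6) = 38/0.2224 = 170.869 ms/bit.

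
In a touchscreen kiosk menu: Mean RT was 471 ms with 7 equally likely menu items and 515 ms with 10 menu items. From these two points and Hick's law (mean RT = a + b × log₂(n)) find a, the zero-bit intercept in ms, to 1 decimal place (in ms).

230.9 ms

Slope: b = (515 − 471) / (log₂ 10 − log₂ 7) = 44/0.5146 = 85.508 ms/bit.
Intercept: a = 471 − 85.508·log₂(7) = 230.949 ms.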